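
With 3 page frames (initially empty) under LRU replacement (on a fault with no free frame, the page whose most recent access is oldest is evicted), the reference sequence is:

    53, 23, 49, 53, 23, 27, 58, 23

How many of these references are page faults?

5

53 -> fault, frames {53}
23 -> fault, frames {53,23}
49 -> fault, frames {53,23,49}
53 -> hit
23 -> hit
27 -> fault, evict 49, frames {53,23,27}
58 -> fault, evict 53, frames {23,27,58}
23 -> hit
Page faults: 5.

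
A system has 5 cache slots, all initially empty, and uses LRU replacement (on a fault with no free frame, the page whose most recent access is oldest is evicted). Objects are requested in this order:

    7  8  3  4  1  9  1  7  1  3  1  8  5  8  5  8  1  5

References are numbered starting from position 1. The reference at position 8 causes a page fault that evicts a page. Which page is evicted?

8

pos 1: 7 → fault, frames (7)
pos 2: 8 → fault, frames (7 8)
pos 3: 3 → fault, frames (7 8 3)
pos 4: 4 → fault, frames (7 8 3 4)
pos 5: 1 → fault, frames (7 8 3 4 1)
pos 6: 9 → fault, evict 7, frames (8 3 4 1 9)
pos 7: 1 → hit
pos 8: 7 → fault, evict 8, frames (3 4 9 1 7)
At position 8, page 8 is evicted.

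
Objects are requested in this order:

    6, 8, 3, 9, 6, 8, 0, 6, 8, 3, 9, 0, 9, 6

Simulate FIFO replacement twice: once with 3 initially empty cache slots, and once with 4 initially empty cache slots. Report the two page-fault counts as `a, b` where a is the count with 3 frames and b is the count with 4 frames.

10, 11

3 frames: F F F F F F F . . F F . . F → 10 faults.
4 frames: F F F F . . F F F F F F . F → 11 faults.
11 > 10: adding a frame increased faults — Belady's anomaly.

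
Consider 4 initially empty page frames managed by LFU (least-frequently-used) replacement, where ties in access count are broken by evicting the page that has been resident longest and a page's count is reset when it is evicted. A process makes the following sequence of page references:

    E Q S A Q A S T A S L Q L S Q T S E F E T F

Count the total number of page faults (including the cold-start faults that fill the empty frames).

E: miss, frames (E)
Q: miss, frames (E Q)
S: miss, frames (E Q S)
A: miss, frames (E Q S A)
Q: hit
A: hit
S: hit
T: miss, evict E, frames (Q S A T)
A: hit
S: hit
L: miss, evict T, frames (Q S A L)
Q: hit
L: hit
S: hit
Q: hit
T: miss, evict L, frames (Q S A T)
S: hit
E: miss, evict T, frames (Q S A E)
F: miss, evict E, frames (Q S A F)
E: miss, evict F, frames (Q S A E)
T: miss, evict E, frames (Q S A T)
F: miss, evict T, frames (Q S A F)
Page faults: 12.

12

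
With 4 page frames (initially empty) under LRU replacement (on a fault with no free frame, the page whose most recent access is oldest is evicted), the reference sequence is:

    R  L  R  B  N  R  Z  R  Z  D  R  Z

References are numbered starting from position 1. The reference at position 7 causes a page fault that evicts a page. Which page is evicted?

L

pos 1: R -> fault, frames {R}
pos 2: L -> fault, frames {R,L}
pos 3: R -> hit
pos 4: B -> fault, frames {L,R,B}
pos 5: N -> fault, frames {L,R,B,N}
pos 6: R -> hit
pos 7: Z -> fault, evict L, frames {B,N,R,Z}
At position 7, page L is evicted.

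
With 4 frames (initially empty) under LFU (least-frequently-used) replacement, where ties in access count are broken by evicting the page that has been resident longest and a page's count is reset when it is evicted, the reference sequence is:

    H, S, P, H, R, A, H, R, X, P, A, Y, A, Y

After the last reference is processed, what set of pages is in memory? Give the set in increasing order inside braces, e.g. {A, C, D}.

{A, H, R, Y}

H → miss, frames {H}
S → miss, frames {H,S}
P → miss, frames {H,S,P}
H → hit
R → miss, frames {H,S,P,R}
A → miss, evict S, frames {H,P,R,A}
H → hit
R → hit
X → miss, evict P, frames {H,R,A,X}
P → miss, evict A, frames {H,R,X,P}
A → miss, evict X, frames {H,R,P,A}
Y → miss, evict P, frames {H,R,A,Y}
A → hit
Y → hit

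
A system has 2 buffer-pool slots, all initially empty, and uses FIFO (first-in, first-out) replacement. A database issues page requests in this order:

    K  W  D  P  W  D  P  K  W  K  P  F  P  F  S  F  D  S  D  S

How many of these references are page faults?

13

K → miss, frames {K}
W → miss, frames {K,W}
D → miss, evict K, frames {W,D}
P → miss, evict W, frames {D,P}
W → miss, evict D, frames {P,W}
D → miss, evict P, frames {W,D}
P → miss, evict W, frames {D,P}
K → miss, evict D, frames {P,K}
W → miss, evict P, frames {K,W}
K → hit
P → miss, evict K, frames {W,P}
F → miss, evict W, frames {P,F}
P → hit
F → hit
S → miss, evict P, frames {F,S}
F → hit
D → miss, evict F, frames {S,D}
S → hit
D → hit
S → hit
Page faults: 13.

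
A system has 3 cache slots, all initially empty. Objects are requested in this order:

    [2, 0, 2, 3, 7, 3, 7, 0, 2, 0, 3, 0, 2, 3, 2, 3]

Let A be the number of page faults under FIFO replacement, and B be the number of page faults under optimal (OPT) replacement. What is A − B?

Under FIFO: F F . F F . . . F F F . . . . . → 7 faults.
Under OPT: F F . F F . . . F . . . . . . . → 5 faults.
A − B = 7 − 5 = 2.

2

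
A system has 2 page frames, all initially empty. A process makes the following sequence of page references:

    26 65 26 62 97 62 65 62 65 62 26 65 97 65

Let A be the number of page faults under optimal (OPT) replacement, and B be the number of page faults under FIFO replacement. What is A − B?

-2

Under OPT: F F . F F . F . . . F . F . → 7 faults.
Under FIFO: F F . F F . F F . . F F F . → 9 faults.
A − B = 7 − 9 = -2.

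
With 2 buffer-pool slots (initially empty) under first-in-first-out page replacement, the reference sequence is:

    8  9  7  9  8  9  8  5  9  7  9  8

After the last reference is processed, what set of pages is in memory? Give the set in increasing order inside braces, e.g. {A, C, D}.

{8, 9}

8 -> fault, frames (8)
9 -> fault, frames (8 9)
7 -> fault, evict 8, frames (9 7)
9 -> hit
8 -> fault, evict 9, frames (7 8)
9 -> fault, evict 7, frames (8 9)
8 -> hit
5 -> fault, evict 8, frames (9 5)
9 -> hit
7 -> fault, evict 9, frames (5 7)
9 -> fault, evict 5, frames (7 9)
8 -> fault, evict 7, frames (9 8)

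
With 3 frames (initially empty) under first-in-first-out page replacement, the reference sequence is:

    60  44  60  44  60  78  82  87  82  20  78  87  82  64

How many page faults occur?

60 → fault, frames (60)
44 → fault, frames (60 44)
60 → hit
44 → hit
60 → hit
78 → fault, frames (60 44 78)
82 → fault, evict 60, frames (44 78 82)
87 → fault, evict 44, frames (78 82 87)
82 → hit
20 → fault, evict 78, frames (82 87 20)
78 → fault, evict 82, frames (87 20 78)
87 → hit
82 → fault, evict 87, frames (20 78 82)
64 → fault, evict 20, frames (78 82 64)
Page faults: 9.

9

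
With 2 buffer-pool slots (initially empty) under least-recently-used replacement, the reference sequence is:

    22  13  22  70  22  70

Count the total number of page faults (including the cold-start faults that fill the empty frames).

3

22 -> fault, frames [22]
13 -> fault, frames [22, 13]
22 -> hit
70 -> fault, evict 13, frames [22, 70]
22 -> hit
70 -> hit
Page faults: 3.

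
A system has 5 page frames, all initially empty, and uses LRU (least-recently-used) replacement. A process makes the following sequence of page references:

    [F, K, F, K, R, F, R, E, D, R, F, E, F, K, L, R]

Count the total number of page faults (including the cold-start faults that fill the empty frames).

6

F -> miss, frames (F)
K -> miss, frames (F K)
F -> hit
K -> hit
R -> miss, frames (F K R)
F -> hit
R -> hit
E -> miss, frames (K F R E)
D -> miss, frames (K F R E D)
R -> hit
F -> hit
E -> hit
F -> hit
K -> hit
L -> miss, evict D, frames (R E F K L)
R -> hit
Page faults: 6.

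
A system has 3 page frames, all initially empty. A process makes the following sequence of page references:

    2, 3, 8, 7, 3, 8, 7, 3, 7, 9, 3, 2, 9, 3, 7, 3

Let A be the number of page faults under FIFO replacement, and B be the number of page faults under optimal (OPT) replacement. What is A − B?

Under FIFO: F F F F . . . . . F F F . . F . → 8 faults.
Under OPT: F F F F . . . . . F . F . . F . → 7 faults.
A − B = 8 − 7 = 1.

1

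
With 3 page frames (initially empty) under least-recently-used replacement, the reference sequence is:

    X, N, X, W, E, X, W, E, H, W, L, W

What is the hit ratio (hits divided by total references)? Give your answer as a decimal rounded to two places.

0.50

X: fault, frames {X}
N: fault, frames {X,N}
X: hit
W: fault, frames {N,X,W}
E: fault, evict N, frames {X,W,E}
X: hit
W: hit
E: hit
H: fault, evict X, frames {W,E,H}
W: hit
L: fault, evict E, frames {H,W,L}
W: hit
Hits: 6 of 12 references → 6/12 = 0.5000.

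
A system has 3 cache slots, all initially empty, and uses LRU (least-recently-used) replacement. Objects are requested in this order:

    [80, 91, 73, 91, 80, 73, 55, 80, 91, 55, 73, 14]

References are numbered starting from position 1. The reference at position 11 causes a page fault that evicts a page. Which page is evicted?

80

pos 1: 80 → miss, frames (80)
pos 2: 91 → miss, frames (80 91)
pos 3: 73 → miss, frames (80 91 73)
pos 4: 91 → hit
pos 5: 80 → hit
pos 6: 73 → hit
pos 7: 55 → miss, evict 91, frames (80 73 55)
pos 8: 80 → hit
pos 9: 91 → miss, evict 73, frames (55 80 91)
pos 10: 55 → hit
pos 11: 73 → miss, evict 80, frames (91 55 73)
At position 11, page 80 is evicted.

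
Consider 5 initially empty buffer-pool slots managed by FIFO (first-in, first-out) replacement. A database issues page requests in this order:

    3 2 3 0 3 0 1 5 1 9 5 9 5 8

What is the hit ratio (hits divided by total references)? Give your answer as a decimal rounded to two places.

0.50

3 -> miss, frames (3)
2 -> miss, frames (3 2)
3 -> hit
0 -> miss, frames (3 2 0)
3 -> hit
0 -> hit
1 -> miss, frames (3 2 0 1)
5 -> miss, frames (3 2 0 1 5)
1 -> hit
9 -> miss, evict 3, frames (2 0 1 5 9)
5 -> hit
9 -> hit
5 -> hit
8 -> miss, evict 2, frames (0 1 5 9 8)
Hits: 7 of 14 references → 7/14 = 0.5000.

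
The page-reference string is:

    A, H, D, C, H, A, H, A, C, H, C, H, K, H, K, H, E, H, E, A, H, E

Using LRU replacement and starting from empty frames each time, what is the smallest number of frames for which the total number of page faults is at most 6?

f=1: 22 faults
f=2: 13 faults
f=3: 8 faults
f=4: 7 faults
f=5: 6 faults
f=6: 6 faults
Smallest f with faults ≤ 6 is 5.

5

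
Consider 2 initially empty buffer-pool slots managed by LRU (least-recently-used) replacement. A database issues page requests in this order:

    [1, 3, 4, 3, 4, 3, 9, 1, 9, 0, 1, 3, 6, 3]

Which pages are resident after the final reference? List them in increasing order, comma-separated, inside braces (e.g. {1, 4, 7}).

1 → fault, frames [1]
3 → fault, frames [1, 3]
4 → fault, evict 1, frames [3, 4]
3 → hit
4 → hit
3 → hit
9 → fault, evict 4, frames [3, 9]
1 → fault, evict 3, frames [9, 1]
9 → hit
0 → fault, evict 1, frames [9, 0]
1 → fault, evict 9, frames [0, 1]
3 → fault, evict 0, frames [1, 3]
6 → fault, evict 1, frames [3, 6]
3 → hit

{3, 6}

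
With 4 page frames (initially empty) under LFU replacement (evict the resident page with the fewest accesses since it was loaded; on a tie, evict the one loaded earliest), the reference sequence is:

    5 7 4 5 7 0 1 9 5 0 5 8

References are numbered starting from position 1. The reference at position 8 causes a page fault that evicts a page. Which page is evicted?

pos 1: 5 → fault, frames [5]
pos 2: 7 → fault, frames [5, 7]
pos 3: 4 → fault, frames [5, 7, 4]
pos 4: 5 → hit
pos 5: 7 → hit
pos 6: 0 → fault, frames [5, 7, 4, 0]
pos 7: 1 → fault, evict 4, frames [5, 7, 0, 1]
pos 8: 9 → fault, evict 0, frames [5, 7, 1, 9]
At position 8, page 0 is evicted.

0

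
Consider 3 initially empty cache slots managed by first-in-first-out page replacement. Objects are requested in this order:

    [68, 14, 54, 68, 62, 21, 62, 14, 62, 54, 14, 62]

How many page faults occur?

68 → fault, frames {68}
14 → fault, frames {68,14}
54 → fault, frames {68,14,54}
68 → hit
62 → fault, evict 68, frames {14,54,62}
21 → fault, evict 14, frames {54,62,21}
62 → hit
14 → fault, evict 54, frames {62,21,14}
62 → hit
54 → fault, evict 62, frames {21,14,54}
14 → hit
62 → fault, evict 21, frames {14,54,62}
Page faults: 8.

8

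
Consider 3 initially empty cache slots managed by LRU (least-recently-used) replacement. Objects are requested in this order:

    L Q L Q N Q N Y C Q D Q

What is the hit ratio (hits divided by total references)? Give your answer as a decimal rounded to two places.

L → fault, frames {L}
Q → fault, frames {L,Q}
L → hit
Q → hit
N → fault, frames {L,Q,N}
Q → hit
N → hit
Y → fault, evict L, frames {Q,N,Y}
C → fault, evict Q, frames {N,Y,C}
Q → fault, evict N, frames {Y,C,Q}
D → fault, evict Y, frames {C,Q,D}
Q → hit
Hits: 5 of 12 references → 5/12 = 0.4167.

0.42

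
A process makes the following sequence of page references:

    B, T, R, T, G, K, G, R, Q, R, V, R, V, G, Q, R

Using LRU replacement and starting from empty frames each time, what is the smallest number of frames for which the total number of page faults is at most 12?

2

f=1: 16 faults
f=2: 11 faults
f=3: 11 faults
f=4: 7 faults
f=5: 7 faults
f=6: 7 faults
f=7: 7 faults
Smallest f with faults ≤ 12 is 2.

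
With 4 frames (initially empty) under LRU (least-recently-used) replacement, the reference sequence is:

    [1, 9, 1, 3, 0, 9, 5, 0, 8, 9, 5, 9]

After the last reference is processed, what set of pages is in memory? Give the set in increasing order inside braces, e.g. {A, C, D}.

{0, 5, 8, 9}

1 -> fault, frames {1}
9 -> fault, frames {1,9}
1 -> hit
3 -> fault, frames {9,1,3}
0 -> fault, frames {9,1,3,0}
9 -> hit
5 -> fault, evict 1, frames {3,0,9,5}
0 -> hit
8 -> fault, evict 3, frames {9,5,0,8}
9 -> hit
5 -> hit
9 -> hit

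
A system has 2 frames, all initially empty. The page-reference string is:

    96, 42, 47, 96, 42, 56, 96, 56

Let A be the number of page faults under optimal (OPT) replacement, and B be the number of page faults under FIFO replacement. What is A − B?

Under OPT: F F F . F F . . → 5 faults.
Under FIFO: F F F F F F F . → 7 faults.
A − B = 5 − 7 = -2.

-2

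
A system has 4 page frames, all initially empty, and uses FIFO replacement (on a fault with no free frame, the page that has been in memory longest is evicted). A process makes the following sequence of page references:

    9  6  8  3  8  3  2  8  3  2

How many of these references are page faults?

5

9 → miss, frames (9)
6 → miss, frames (9 6)
8 → miss, frames (9 6 8)
3 → miss, frames (9 6 8 3)
8 → hit
3 → hit
2 → miss, evict 9, frames (6 8 3 2)
8 → hit
3 → hit
2 → hit
Page faults: 5.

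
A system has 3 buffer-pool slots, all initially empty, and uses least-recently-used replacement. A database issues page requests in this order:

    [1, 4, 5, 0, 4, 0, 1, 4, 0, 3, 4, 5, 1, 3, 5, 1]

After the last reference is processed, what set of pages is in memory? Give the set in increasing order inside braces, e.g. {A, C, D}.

{1, 3, 5}

1 -> miss, frames {1}
4 -> miss, frames {1,4}
5 -> miss, frames {1,4,5}
0 -> miss, evict 1, frames {4,5,0}
4 -> hit
0 -> hit
1 -> miss, evict 5, frames {4,0,1}
4 -> hit
0 -> hit
3 -> miss, evict 1, frames {4,0,3}
4 -> hit
5 -> miss, evict 0, frames {3,4,5}
1 -> miss, evict 3, frames {4,5,1}
3 -> miss, evict 4, frames {5,1,3}
5 -> hit
1 -> hit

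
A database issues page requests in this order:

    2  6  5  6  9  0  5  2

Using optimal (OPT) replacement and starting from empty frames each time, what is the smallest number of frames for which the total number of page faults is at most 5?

3

f=1: 8 faults
f=2: 6 faults
f=3: 5 faults
f=4: 5 faults
f=5: 5 faults
Smallest f with faults ≤ 5 is 3.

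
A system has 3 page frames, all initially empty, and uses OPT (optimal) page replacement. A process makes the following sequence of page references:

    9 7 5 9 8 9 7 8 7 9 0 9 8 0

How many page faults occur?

9: fault, frames [9]
7: fault, frames [9, 7]
5: fault, frames [9, 7, 5]
9: hit
8: fault, evict 5, frames [9, 7, 8]
9: hit
7: hit
8: hit
7: hit
9: hit
0: fault, evict 7, frames [9, 8, 0]
9: hit
8: hit
0: hit
Page faults: 5.

5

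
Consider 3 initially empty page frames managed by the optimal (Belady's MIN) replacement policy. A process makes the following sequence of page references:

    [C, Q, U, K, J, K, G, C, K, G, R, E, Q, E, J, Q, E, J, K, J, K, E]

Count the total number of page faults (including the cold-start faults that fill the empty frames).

C -> fault, frames (C)
Q -> fault, frames (C Q)
U -> fault, frames (C Q U)
K -> fault, evict U, frames (C Q K)
J -> fault, evict Q, frames (C K J)
K -> hit
G -> fault, evict J, frames (C K G)
C -> hit
K -> hit
G -> hit
R -> fault, evict G, frames (C K R)
E -> fault, evict R, frames (C K E)
Q -> fault, evict C, frames (K E Q)
E -> hit
J -> fault, evict K, frames (E Q J)
Q -> hit
E -> hit
J -> hit
K -> fault, evict Q, frames (E J K)
J -> hit
K -> hit
E -> hit
Page faults: 11.

11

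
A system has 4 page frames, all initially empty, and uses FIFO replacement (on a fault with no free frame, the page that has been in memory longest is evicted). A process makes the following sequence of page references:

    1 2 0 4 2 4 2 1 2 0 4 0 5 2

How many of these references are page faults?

1: fault, frames (1)
2: fault, frames (1 2)
0: fault, frames (1 2 0)
4: fault, frames (1 2 0 4)
2: hit
4: hit
2: hit
1: hit
2: hit
0: hit
4: hit
0: hit
5: fault, evict 1, frames (2 0 4 5)
2: hit
Page faults: 5.

5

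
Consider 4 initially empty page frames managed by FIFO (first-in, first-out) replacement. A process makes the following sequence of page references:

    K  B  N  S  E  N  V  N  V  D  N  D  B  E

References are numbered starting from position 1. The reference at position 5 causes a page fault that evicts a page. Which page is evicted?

K

pos 1: K -> miss, frames [K]
pos 2: B -> miss, frames [K, B]
pos 3: N -> miss, frames [K, B, N]
pos 4: S -> miss, frames [K, B, N, S]
pos 5: E -> miss, evict K, frames [B, N, S, E]
At position 5, page K is evicted.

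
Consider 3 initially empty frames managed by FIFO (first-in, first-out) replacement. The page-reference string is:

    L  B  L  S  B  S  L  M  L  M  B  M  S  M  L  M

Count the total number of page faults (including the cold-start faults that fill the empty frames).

L: miss, frames [L]
B: miss, frames [L, B]
L: hit
S: miss, frames [L, B, S]
B: hit
S: hit
L: hit
M: miss, evict L, frames [B, S, M]
L: miss, evict B, frames [S, M, L]
M: hit
B: miss, evict S, frames [M, L, B]
M: hit
S: miss, evict M, frames [L, B, S]
M: miss, evict L, frames [B, S, M]
L: miss, evict B, frames [S, M, L]
M: hit
Page faults: 9.

9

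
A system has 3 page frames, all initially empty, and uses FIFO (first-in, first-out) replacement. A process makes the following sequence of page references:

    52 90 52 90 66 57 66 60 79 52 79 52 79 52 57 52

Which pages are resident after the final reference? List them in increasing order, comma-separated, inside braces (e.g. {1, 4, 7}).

52: fault, frames {52}
90: fault, frames {52,90}
52: hit
90: hit
66: fault, frames {52,90,66}
57: fault, evict 52, frames {90,66,57}
66: hit
60: fault, evict 90, frames {66,57,60}
79: fault, evict 66, frames {57,60,79}
52: fault, evict 57, frames {60,79,52}
79: hit
52: hit
79: hit
52: hit
57: fault, evict 60, frames {79,52,57}
52: hit

{52, 57, 79}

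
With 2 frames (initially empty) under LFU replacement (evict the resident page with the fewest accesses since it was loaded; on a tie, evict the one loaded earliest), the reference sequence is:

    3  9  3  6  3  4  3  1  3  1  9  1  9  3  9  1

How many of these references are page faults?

3 -> fault, frames (3)
9 -> fault, frames (3 9)
3 -> hit
6 -> fault, evict 9, frames (3 6)
3 -> hit
4 -> fault, evict 6, frames (3 4)
3 -> hit
1 -> fault, evict 4, frames (3 1)
3 -> hit
1 -> hit
9 -> fault, evict 1, frames (3 9)
1 -> fault, evict 9, frames (3 1)
9 -> fault, evict 1, frames (3 9)
3 -> hit
9 -> hit
1 -> fault, evict 9, frames (3 1)
Page faults: 9.

9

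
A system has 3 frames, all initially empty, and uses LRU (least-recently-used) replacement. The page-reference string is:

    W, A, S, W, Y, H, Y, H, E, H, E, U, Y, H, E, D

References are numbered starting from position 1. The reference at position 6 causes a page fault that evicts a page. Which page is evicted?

pos 1: W: fault, frames [W]
pos 2: A: fault, frames [W, A]
pos 3: S: fault, frames [W, A, S]
pos 4: W: hit
pos 5: Y: fault, evict A, frames [S, W, Y]
pos 6: H: fault, evict S, frames [W, Y, H]
At position 6, page S is evicted.

S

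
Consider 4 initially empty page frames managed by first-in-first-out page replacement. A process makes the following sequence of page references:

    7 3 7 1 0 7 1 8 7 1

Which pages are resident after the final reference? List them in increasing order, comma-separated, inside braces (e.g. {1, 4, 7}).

{0, 1, 7, 8}

7 -> miss, frames [7]
3 -> miss, frames [7, 3]
7 -> hit
1 -> miss, frames [7, 3, 1]
0 -> miss, frames [7, 3, 1, 0]
7 -> hit
1 -> hit
8 -> miss, evict 7, frames [3, 1, 0, 8]
7 -> miss, evict 3, frames [1, 0, 8, 7]
1 -> hit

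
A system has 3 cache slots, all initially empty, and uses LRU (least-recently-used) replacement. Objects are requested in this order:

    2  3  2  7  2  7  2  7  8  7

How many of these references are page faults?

4

2: fault, frames {2}
3: fault, frames {2,3}
2: hit
7: fault, frames {3,2,7}
2: hit
7: hit
2: hit
7: hit
8: fault, evict 3, frames {2,7,8}
7: hit
Page faults: 4.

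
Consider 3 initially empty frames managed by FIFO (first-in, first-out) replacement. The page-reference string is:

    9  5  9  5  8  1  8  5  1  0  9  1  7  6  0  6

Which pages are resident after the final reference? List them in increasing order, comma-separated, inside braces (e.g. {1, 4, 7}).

{0, 6, 7}

9: miss, frames [9]
5: miss, frames [9, 5]
9: hit
5: hit
8: miss, frames [9, 5, 8]
1: miss, evict 9, frames [5, 8, 1]
8: hit
5: hit
1: hit
0: miss, evict 5, frames [8, 1, 0]
9: miss, evict 8, frames [1, 0, 9]
1: hit
7: miss, evict 1, frames [0, 9, 7]
6: miss, evict 0, frames [9, 7, 6]
0: miss, evict 9, frames [7, 6, 0]
6: hit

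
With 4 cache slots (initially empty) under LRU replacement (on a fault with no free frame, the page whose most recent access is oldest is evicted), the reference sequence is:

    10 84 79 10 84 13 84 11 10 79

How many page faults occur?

6

10 -> fault, frames (10)
84 -> fault, frames (10 84)
79 -> fault, frames (10 84 79)
10 -> hit
84 -> hit
13 -> fault, frames (79 10 84 13)
84 -> hit
11 -> fault, evict 79, frames (10 13 84 11)
10 -> hit
79 -> fault, evict 13, frames (84 11 10 79)
Page faults: 6.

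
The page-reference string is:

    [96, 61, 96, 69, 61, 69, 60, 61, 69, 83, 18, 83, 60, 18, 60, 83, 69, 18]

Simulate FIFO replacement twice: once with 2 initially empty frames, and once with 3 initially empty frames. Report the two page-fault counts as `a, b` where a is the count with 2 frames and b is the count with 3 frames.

2 frames: F F . F . . F F F F F . F . . F F F → 12 faults.
3 frames: F F . F . . F . . F F . . . . . F . → 7 faults.
7 < 12: adding a frame reduced faults, as is typical.

12, 7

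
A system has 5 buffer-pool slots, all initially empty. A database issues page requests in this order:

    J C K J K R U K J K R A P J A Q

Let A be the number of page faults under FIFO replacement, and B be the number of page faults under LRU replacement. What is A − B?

Under FIFO: F F F . . F F . . . . F F F . F → 9 faults.
Under LRU: F F F . . F F . . . . F F . . F → 8 faults.
A − B = 9 − 8 = 1.

1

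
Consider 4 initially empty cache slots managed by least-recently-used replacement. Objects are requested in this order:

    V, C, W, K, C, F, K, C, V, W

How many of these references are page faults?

V → fault, frames [V]
C → fault, frames [V, C]
W → fault, frames [V, C, W]
K → fault, frames [V, C, W, K]
C → hit
F → fault, evict V, frames [W, K, C, F]
K → hit
C → hit
V → fault, evict W, frames [F, K, C, V]
W → fault, evict F, frames [K, C, V, W]
Page faults: 7.

7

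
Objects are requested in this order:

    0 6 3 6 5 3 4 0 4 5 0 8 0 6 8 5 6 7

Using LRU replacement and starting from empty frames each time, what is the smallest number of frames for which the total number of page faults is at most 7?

f=1: 18 faults
f=2: 15 faults
f=3: 11 faults
f=4: 9 faults
f=5: 8 faults
f=6: 7 faults
f=7: 7 faults
Smallest f with faults ≤ 7 is 6.

6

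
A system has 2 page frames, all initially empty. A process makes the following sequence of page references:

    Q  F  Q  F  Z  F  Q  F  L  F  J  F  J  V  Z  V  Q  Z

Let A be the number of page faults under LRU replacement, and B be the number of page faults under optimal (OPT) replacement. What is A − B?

Under LRU: F F . . F . F . F . F . . F F . F F → 10 faults.
Under OPT: F F . . F . F . F . F . . F F . F . → 9 faults.
A − B = 10 − 9 = 1.

1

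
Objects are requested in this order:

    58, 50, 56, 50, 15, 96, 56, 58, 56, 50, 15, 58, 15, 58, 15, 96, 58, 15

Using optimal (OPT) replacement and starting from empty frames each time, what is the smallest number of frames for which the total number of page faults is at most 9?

f=1: 18 faults
f=2: 10 faults
f=3: 7 faults
f=4: 6 faults
f=5: 5 faults
Smallest f with faults ≤ 9 is 3.

3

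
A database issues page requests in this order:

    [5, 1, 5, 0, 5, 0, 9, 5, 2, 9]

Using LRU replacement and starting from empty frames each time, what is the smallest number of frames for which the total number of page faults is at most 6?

3

f=1: 10 faults
f=2: 7 faults
f=3: 5 faults
f=4: 5 faults
f=5: 5 faults
Smallest f with faults ≤ 6 is 3.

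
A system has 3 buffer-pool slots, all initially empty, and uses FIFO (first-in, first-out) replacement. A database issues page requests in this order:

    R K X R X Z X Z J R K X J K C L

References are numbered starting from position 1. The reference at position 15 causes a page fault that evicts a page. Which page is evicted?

K

pos 1: R: miss, frames (R)
pos 2: K: miss, frames (R K)
pos 3: X: miss, frames (R K X)
pos 4: R: hit
pos 5: X: hit
pos 6: Z: miss, evict R, frames (K X Z)
pos 7: X: hit
pos 8: Z: hit
pos 9: J: miss, evict K, frames (X Z J)
pos 10: R: miss, evict X, frames (Z J R)
pos 11: K: miss, evict Z, frames (J R K)
pos 12: X: miss, evict J, frames (R K X)
pos 13: J: miss, evict R, frames (K X J)
pos 14: K: hit
pos 15: C: miss, evict K, frames (X J C)
At position 15, page K is evicted.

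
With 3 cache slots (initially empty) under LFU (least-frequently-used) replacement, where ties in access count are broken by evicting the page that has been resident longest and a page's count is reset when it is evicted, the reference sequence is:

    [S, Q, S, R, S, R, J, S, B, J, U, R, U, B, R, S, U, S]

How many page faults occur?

S: miss, frames [S]
Q: miss, frames [S, Q]
S: hit
R: miss, frames [S, Q, R]
S: hit
R: hit
J: miss, evict Q, frames [S, R, J]
S: hit
B: miss, evict J, frames [S, R, B]
J: miss, evict B, frames [S, R, J]
U: miss, evict J, frames [S, R, U]
R: hit
U: hit
B: miss, evict U, frames [S, R, B]
R: hit
S: hit
U: miss, evict B, frames [S, R, U]
S: hit
Page faults: 9.

9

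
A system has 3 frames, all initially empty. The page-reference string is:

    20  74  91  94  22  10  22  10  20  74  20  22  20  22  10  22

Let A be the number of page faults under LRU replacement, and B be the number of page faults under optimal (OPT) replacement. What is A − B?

Under LRU: F F F F F F . . F F . F . . F . → 10 faults.
Under OPT: F F F F F F . . . F . . . . F . → 8 faults.
A − B = 10 − 8 = 2.

2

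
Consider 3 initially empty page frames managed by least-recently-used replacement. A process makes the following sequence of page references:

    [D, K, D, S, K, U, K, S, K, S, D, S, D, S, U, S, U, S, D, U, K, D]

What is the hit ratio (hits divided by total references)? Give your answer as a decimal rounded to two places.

0.68

D → miss, frames [D]
K → miss, frames [D, K]
D → hit
S → miss, frames [K, D, S]
K → hit
U → miss, evict D, frames [S, K, U]
K → hit
S → hit
K → hit
S → hit
D → miss, evict U, frames [K, S, D]
S → hit
D → hit
S → hit
U → miss, evict K, frames [D, S, U]
S → hit
U → hit
S → hit
D → hit
U → hit
K → miss, evict S, frames [D, U, K]
D → hit
Hits: 15 of 22 references → 15/22 = 0.6818.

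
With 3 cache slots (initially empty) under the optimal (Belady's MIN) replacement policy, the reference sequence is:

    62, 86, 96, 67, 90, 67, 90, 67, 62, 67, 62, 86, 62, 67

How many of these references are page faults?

62 -> fault, frames (62)
86 -> fault, frames (62 86)
96 -> fault, frames (62 86 96)
67 -> fault, evict 96, frames (62 86 67)
90 -> fault, evict 86, frames (62 67 90)
67 -> hit
90 -> hit
67 -> hit
62 -> hit
67 -> hit
62 -> hit
86 -> fault, evict 90, frames (62 67 86)
62 -> hit
67 -> hit
Page faults: 6.

6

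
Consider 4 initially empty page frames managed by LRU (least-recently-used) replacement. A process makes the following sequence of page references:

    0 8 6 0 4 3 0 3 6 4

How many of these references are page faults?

0 -> fault, frames {0}
8 -> fault, frames {0,8}
6 -> fault, frames {0,8,6}
0 -> hit
4 -> fault, frames {8,6,0,4}
3 -> fault, evict 8, frames {6,0,4,3}
0 -> hit
3 -> hit
6 -> hit
4 -> hit
Page faults: 5.

5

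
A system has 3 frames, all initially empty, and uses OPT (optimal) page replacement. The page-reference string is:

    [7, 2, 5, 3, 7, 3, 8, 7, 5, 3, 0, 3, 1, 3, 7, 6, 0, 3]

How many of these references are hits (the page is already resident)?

8

7 -> fault, frames [7]
2 -> fault, frames [7, 2]
5 -> fault, frames [7, 2, 5]
3 -> fault, evict 2, frames [7, 5, 3]
7 -> hit
3 -> hit
8 -> fault, evict 3, frames [7, 5, 8]
7 -> hit
5 -> hit
3 -> fault, evict 8, frames [7, 5, 3]
0 -> fault, evict 5, frames [7, 3, 0]
3 -> hit
1 -> fault, evict 0, frames [7, 3, 1]
3 -> hit
7 -> hit
6 -> fault, evict 1, frames [7, 3, 6]
0 -> fault, evict 6, frames [7, 3, 0]
3 -> hit
Hits: 8.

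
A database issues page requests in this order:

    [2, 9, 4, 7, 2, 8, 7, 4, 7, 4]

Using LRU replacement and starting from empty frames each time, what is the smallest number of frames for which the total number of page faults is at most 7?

f=1: 10 faults
f=2: 8 faults
f=3: 7 faults
f=4: 5 faults
f=5: 5 faults
Smallest f with faults ≤ 7 is 3.

3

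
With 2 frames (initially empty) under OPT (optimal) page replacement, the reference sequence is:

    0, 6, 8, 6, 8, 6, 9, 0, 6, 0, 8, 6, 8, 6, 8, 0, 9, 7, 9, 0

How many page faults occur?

10

0 -> miss, frames [0]
6 -> miss, frames [0, 6]
8 -> miss, evict 0, frames [6, 8]
6 -> hit
8 -> hit
6 -> hit
9 -> miss, evict 8, frames [6, 9]
0 -> miss, evict 9, frames [6, 0]
6 -> hit
0 -> hit
8 -> miss, evict 0, frames [6, 8]
6 -> hit
8 -> hit
6 -> hit
8 -> hit
0 -> miss, evict 8, frames [6, 0]
9 -> miss, evict 6, frames [0, 9]
7 -> miss, evict 0, frames [9, 7]
9 -> hit
0 -> miss, evict 7, frames [9, 0]
Page faults: 10.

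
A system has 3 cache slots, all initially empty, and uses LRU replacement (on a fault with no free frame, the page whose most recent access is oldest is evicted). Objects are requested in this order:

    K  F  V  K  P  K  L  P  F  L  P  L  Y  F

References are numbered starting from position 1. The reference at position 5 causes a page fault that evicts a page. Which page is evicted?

pos 1: K -> fault, frames [K]
pos 2: F -> fault, frames [K, F]
pos 3: V -> fault, frames [K, F, V]
pos 4: K -> hit
pos 5: P -> fault, evict F, frames [V, K, P]
At position 5, page F is evicted.

F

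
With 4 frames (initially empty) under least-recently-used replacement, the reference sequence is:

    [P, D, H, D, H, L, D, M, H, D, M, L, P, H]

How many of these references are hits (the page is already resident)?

P -> miss, frames [P]
D -> miss, frames [P, D]
H -> miss, frames [P, D, H]
D -> hit
H -> hit
L -> miss, frames [P, D, H, L]
D -> hit
M -> miss, evict P, frames [H, L, D, M]
H -> hit
D -> hit
M -> hit
L -> hit
P -> miss, evict H, frames [D, M, L, P]
H -> miss, evict D, frames [M, L, P, H]
Hits: 7.

7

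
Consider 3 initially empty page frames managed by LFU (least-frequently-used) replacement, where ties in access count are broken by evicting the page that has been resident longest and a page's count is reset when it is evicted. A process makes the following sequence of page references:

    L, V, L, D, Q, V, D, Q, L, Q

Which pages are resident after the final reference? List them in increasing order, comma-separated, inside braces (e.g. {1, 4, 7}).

L → miss, frames {L}
V → miss, frames {L,V}
L → hit
D → miss, frames {L,V,D}
Q → miss, evict V, frames {L,D,Q}
V → miss, evict D, frames {L,Q,V}
D → miss, evict Q, frames {L,V,D}
Q → miss, evict V, frames {L,D,Q}
L → hit
Q → hit

{D, L, Q}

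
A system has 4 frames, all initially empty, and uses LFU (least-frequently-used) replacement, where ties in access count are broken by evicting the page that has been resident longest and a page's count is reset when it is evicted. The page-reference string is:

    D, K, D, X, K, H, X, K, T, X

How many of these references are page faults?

D → miss, frames [D]
K → miss, frames [D, K]
D → hit
X → miss, frames [D, K, X]
K → hit
H → miss, frames [D, K, X, H]
X → hit
K → hit
T → miss, evict H, frames [D, K, X, T]
X → hit
Page faults: 5.

5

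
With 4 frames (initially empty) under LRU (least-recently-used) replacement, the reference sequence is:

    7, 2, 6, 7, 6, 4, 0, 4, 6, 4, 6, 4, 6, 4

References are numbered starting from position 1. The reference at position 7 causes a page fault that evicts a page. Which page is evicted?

pos 1: 7 → fault, frames (7)
pos 2: 2 → fault, frames (7 2)
pos 3: 6 → fault, frames (7 2 6)
pos 4: 7 → hit
pos 5: 6 → hit
pos 6: 4 → fault, frames (2 7 6 4)
pos 7: 0 → fault, evict 2, frames (7 6 4 0)
At position 7, page 2 is evicted.

2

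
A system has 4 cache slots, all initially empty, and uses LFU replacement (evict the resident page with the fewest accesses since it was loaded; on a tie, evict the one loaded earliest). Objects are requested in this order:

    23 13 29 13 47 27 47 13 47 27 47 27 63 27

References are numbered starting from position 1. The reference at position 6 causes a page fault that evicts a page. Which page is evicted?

23

pos 1: 23 → miss, frames [23]
pos 2: 13 → miss, frames [23, 13]
pos 3: 29 → miss, frames [23, 13, 29]
pos 4: 13 → hit
pos 5: 47 → miss, frames [23, 13, 29, 47]
pos 6: 27 → miss, evict 23, frames [13, 29, 47, 27]
At position 6, page 23 is evicted.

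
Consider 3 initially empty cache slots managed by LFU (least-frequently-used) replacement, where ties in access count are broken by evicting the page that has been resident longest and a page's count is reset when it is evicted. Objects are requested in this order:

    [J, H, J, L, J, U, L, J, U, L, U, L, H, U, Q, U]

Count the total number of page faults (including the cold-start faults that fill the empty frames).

8

J: fault, frames {J}
H: fault, frames {J,H}
J: hit
L: fault, frames {J,H,L}
J: hit
U: fault, evict H, frames {J,L,U}
L: hit
J: hit
U: hit
L: hit
U: hit
L: hit
H: fault, evict U, frames {J,L,H}
U: fault, evict H, frames {J,L,U}
Q: fault, evict U, frames {J,L,Q}
U: fault, evict Q, frames {J,L,U}
Page faults: 8.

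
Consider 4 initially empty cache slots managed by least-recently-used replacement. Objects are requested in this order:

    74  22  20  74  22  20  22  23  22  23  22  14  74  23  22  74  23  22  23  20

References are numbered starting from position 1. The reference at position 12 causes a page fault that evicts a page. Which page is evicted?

74

pos 1: 74: miss, frames {74}
pos 2: 22: miss, frames {74,22}
pos 3: 20: miss, frames {74,22,20}
pos 4: 74: hit
pos 5: 22: hit
pos 6: 20: hit
pos 7: 22: hit
pos 8: 23: miss, frames {74,20,22,23}
pos 9: 22: hit
pos 10: 23: hit
pos 11: 22: hit
pos 12: 14: miss, evict 74, frames {20,23,22,14}
At position 12, page 74 is evicted.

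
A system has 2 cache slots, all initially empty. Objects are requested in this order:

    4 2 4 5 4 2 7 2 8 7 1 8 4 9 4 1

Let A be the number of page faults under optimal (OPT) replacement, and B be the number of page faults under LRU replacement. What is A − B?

Under OPT: F F . F . F F . F . F . F F . F → 10 faults.
Under LRU: F F . F . F F . F F F F F F . F → 12 faults.
A − B = 10 − 12 = -2.

-2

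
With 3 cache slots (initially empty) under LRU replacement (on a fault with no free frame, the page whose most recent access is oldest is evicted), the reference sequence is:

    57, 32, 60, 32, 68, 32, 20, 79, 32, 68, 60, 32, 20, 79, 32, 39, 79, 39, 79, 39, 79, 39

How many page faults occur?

57: miss, frames [57]
32: miss, frames [57, 32]
60: miss, frames [57, 32, 60]
32: hit
68: miss, evict 57, frames [60, 32, 68]
32: hit
20: miss, evict 60, frames [68, 32, 20]
79: miss, evict 68, frames [32, 20, 79]
32: hit
68: miss, evict 20, frames [79, 32, 68]
60: miss, evict 79, frames [32, 68, 60]
32: hit
20: miss, evict 68, frames [60, 32, 20]
79: miss, evict 60, frames [32, 20, 79]
32: hit
39: miss, evict 20, frames [79, 32, 39]
79: hit
39: hit
79: hit
39: hit
79: hit
39: hit
Page faults: 11.

11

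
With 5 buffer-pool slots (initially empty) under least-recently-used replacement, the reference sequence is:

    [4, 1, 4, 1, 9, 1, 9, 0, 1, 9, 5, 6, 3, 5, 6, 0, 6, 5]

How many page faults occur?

4 -> fault, frames {4}
1 -> fault, frames {4,1}
4 -> hit
1 -> hit
9 -> fault, frames {4,1,9}
1 -> hit
9 -> hit
0 -> fault, frames {4,1,9,0}
1 -> hit
9 -> hit
5 -> fault, frames {4,0,1,9,5}
6 -> fault, evict 4, frames {0,1,9,5,6}
3 -> fault, evict 0, frames {1,9,5,6,3}
5 -> hit
6 -> hit
0 -> fault, evict 1, frames {9,3,5,6,0}
6 -> hit
5 -> hit
Page faults: 8.

8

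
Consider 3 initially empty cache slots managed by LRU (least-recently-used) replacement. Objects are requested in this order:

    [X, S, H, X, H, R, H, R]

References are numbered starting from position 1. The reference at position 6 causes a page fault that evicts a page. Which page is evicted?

pos 1: X → miss, frames [X]
pos 2: S → miss, frames [X, S]
pos 3: H → miss, frames [X, S, H]
pos 4: X → hit
pos 5: H → hit
pos 6: R → miss, evict S, frames [X, H, R]
At position 6, page S is evicted.

S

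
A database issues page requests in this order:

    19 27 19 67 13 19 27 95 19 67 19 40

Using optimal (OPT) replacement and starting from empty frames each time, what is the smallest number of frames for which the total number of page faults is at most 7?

f=1: 12 faults
f=2: 8 faults
f=3: 7 faults
f=4: 6 faults
f=5: 6 faults
f=6: 6 faults
Smallest f with faults ≤ 7 is 3.

3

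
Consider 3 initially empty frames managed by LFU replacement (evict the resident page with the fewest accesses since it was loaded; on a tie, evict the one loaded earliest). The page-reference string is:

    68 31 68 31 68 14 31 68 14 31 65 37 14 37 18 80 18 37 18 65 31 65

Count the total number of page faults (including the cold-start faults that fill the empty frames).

68 → miss, frames (68)
31 → miss, frames (68 31)
68 → hit
31 → hit
68 → hit
14 → miss, frames (68 31 14)
31 → hit
68 → hit
14 → hit
31 → hit
65 → miss, evict 14, frames (68 31 65)
37 → miss, evict 65, frames (68 31 37)
14 → miss, evict 37, frames (68 31 14)
37 → miss, evict 14, frames (68 31 37)
18 → miss, evict 37, frames (68 31 18)
80 → miss, evict 18, frames (68 31 80)
18 → miss, evict 80, frames (68 31 18)
37 → miss, evict 18, frames (68 31 37)
18 → miss, evict 37, frames (68 31 18)
65 → miss, evict 18, frames (68 31 65)
31 → hit
65 → hit
Page faults: 13.

13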